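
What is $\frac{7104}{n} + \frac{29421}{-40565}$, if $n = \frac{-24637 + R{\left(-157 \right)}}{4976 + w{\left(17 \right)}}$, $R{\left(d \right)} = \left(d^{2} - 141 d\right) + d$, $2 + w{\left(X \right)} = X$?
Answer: $\frac{25671932313}{15930455} \approx 1611.5$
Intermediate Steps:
$w{\left(X \right)} = -2 + X$
$R{\left(d \right)} = d^{2} - 140 d$
$n = \frac{21992}{4991}$ ($n = \frac{-24637 - 157 \left(-140 - 157\right)}{4976 + \left(-2 + 17\right)} = \frac{-24637 - -46629}{4976 + 15} = \frac{-24637 + 46629}{4991} = 21992 \cdot \frac{1}{4991} = \frac{21992}{4991} \approx 4.4063$)
$\frac{7104}{n} + \frac{29421}{-40565} = \frac{7104}{\frac{21992}{4991}} + \frac{29421}{-40565} = 7104 \cdot \frac{4991}{21992} + 29421 \left(- \frac{1}{40565}\right) = \frac{4432008}{2749} - \frac{4203}{5795} = \frac{25671932313}{15930455}$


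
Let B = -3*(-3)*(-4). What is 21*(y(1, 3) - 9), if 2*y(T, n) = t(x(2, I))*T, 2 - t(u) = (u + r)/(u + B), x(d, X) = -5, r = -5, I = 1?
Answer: -6993/41 ≈ -170.56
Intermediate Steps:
B = -36 (B = 9*(-4) = -36)
t(u) = 2 - (-5 + u)/(-36 + u) (t(u) = 2 - (u - 5)/(u - 36) = 2 - (-5 + u)/(-36 + u))
y(T, n) = 36*T/41 (y(T, n) = (((-67 - 5)/(-36 - 5))*T)/2 = ((-72/(-41))*T)/2 = ((-1/41*(-72))*T)/2 = (72*T/41)/2 = 36*T/41)
21*(y(1, 3) - 9) = 21*((36/41)*1 - 9) = 21*(36/41 - 9) = 21*(-333/41) = -6993/41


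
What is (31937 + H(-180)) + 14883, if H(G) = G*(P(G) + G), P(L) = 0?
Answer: 79220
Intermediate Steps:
H(G) = G**2 (H(G) = G*(0 + G) = G*G = G**2)
(31937 + H(-180)) + 14883 = (31937 + (-180)**2) + 14883 = (31937 + 32400) + 14883 = 64337 + 14883 = 79220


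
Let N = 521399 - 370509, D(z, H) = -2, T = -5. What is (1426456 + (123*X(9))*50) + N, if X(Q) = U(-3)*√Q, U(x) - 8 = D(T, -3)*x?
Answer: 1835646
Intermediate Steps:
U(x) = 8 - 2*x
X(Q) = 14*√Q (X(Q) = (8 - 2*(-3))*√Q = (8 + 6)*√Q = 14*√Q)
N = 150890
(1426456 + (123*X(9))*50) + N = (1426456 + (123*(14*√9))*50) + 150890 = (1426456 + (123*(14*3))*50) + 150890 = (1426456 + (123*42)*50) + 150890 = (1426456 + 5166*50) + 150890 = (1426456 + 258300) + 150890 = 1684756 + 150890 = 1835646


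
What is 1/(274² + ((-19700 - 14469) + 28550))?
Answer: 1/69457 ≈ 1.4397e-5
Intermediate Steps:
1/(274² + ((-19700 - 14469) + 28550)) = 1/(75076 + (-34169 + 28550)) = 1/(75076 - 5619) = 1/69457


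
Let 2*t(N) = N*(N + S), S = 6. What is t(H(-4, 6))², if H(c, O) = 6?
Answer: 1296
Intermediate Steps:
t(N) = N*(6 + N)/2 (t(N) = (N*(N + 6))/2 = (N*(6 + N))/2 = N*(6 + N)/2)
t(H(-4, 6))² = ((½)*6*(6 + 6))² = ((½)*6*12)² = 36² = 1296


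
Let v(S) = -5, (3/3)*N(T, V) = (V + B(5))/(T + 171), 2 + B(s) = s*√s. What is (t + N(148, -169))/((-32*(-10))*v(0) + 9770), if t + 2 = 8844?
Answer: 2820427/2606230 + √5/521246 ≈ 1.0822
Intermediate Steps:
B(s) = -2 + s^(3/2) (B(s) = -2 + s*√s = -2 + s^(3/2))
t = 8842 (t = -2 + 8844 = 8842)
N(T, V) = (-2 + V + 5*√5)/(171 + T) (N(T, V) = (V + (-2 + 5^(3/2)))/(T + 171) = (V + (-2 + 5*√5))/(171 + T) = (-2 + V + 5*√5)/(171 + T))
(t + N(148, -169))/((-32*(-10))*v(0) + 9770) = (8842 + (-2 - 169 + 5*√5)/(171 + 148))/(-32*(-10)*(-5) + 9770) = (8842 + (-171 + 5*√5)/319)/(320*(-5) + 9770) = (8842 + (-171 + 5*√5)/319)/(-1600 + 9770) = (8842 + (-171/319 + 5*√5/319))/8170 = (2820427/319 + 5*√5/319)*(1/8170) = 2820427/2606230 + √5/521246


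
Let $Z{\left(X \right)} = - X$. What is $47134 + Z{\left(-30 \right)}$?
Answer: $47164$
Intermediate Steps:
$47134 + Z{\left(-30 \right)} = 47134 - -30 = 47134 + 30 = 47164$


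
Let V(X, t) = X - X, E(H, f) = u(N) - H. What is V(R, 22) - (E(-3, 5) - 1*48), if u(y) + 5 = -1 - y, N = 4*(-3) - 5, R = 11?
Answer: 34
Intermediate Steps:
N = -17 (N = -12 - 5 = -17)
u(y) = -6 - y (u(y) = -5 + (-1 - y) = -6 - y)
E(H, f) = 11 - H (E(H, f) = (-6 - 1*(-17)) - H = (-6 + 17) - H = 11 - H)
V(X, t) = 0
V(R, 22) - (E(-3, 5) - 1*48) = 0 - ((11 - 1*(-3)) - 1*48) = 0 - ((11 + 3) - 48) = 0 - (14 - 48) = 0 - 1*(-34) = 0 + 34 = 34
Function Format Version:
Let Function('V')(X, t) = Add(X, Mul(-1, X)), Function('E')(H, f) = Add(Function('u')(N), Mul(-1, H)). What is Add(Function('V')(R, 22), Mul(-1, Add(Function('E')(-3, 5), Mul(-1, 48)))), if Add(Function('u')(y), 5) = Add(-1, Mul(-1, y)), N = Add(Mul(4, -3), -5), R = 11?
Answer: 34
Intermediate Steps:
N = -17 (N = Add(-12, -5) = -17)
Function('u')(y) = Add(-6, Mul(-1, y)) (Function('u')(y) = Add(-5, Add(-1, Mul(-1, y))) = Add(-6, Mul(-1, y)))
Function('E')(H, f) = Add(11, Mul(-1, H)) (Function('E')(H, f) = Add(Add(-6, Mul(-1, -17)), Mul(-1, H)) = Add(Add(-6, 17), Mul(-1, H)) = Add(11, Mul(-1, H)))
Function('V')(X, t) = 0
Add(Function('V')(R, 22), Mul(-1, Add(Function('E')(-3, 5), Mul(-1, 48)))) = Add(0, Mul(-1, Add(Add(11, Mul(-1, -3)), Mul(-1, 48)))) = Add(0, Mul(-1, Add(Add(11, 3), -48))) = Add(0, Mul(-1, Add(14, -48))) = Add(0, Mul(-1, -34)) = Add(0, 34) = 34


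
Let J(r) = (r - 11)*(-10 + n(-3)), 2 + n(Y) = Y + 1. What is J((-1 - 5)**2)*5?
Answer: -1750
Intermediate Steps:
n(Y) = -1 + Y (n(Y) = -2 + (Y + 1) = -2 + (1 + Y) = -1 + Y)
J(r) = 154 - 14*r (J(r) = (r - 11)*(-10 + (-1 - 3)) = (-11 + r)*(-10 - 4) = (-11 + r)*(-14) = 154 - 14*r)
J((-1 - 5)**2)*5 = (154 - 14*(-1 - 5)**2)*5 = (154 - 14*(-6)**2)*5 = (154 - 14*36)*5 = (154 - 504)*5 = -350*5 = -1750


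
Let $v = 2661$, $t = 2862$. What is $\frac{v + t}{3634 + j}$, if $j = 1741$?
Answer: $\frac{5523}{5375} \approx 1.0275$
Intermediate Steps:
$\frac{v + t}{3634 + j} = \frac{2661 + 2862}{3634 + 1741} = \frac{5523}{5375}$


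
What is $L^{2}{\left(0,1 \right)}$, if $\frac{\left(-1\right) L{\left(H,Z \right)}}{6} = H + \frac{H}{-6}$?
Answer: $0$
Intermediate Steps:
$L{\left(H,Z \right)} = - 5 H$ ($L{\left(H,Z \right)} = - 6 \left(H + \frac{H}{-6}\right) = - 6 \left(H + H \left(- \frac{1}{6}\right)\right) = - 6 \left(H - \frac{H}{6}\right) = - 6 \frac{5 H}{6} = - 5 H$)
$L^{2}{\left(0,1 \right)} = \left(\left(-5\right) 0\right)^{2} = 0^{2} = 0$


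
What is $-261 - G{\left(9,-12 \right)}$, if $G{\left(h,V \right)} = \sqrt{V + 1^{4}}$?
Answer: $-261 - i \sqrt{11} \approx -261.0 - 3.3166 i$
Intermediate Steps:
$G{\left(h,V \right)} = \sqrt{1 + V}$ ($G{\left(h,V \right)} = \sqrt{V + 1} = \sqrt{1 + V}$)
$-261 - G{\left(9,-12 \right)} = -261 - \sqrt{1 - 12} = -261 - \sqrt{-11} = -261 - i \sqrt{11}$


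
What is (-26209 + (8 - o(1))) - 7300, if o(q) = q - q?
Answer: -33501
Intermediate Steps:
o(q) = 0
(-26209 + (8 - o(1))) - 7300 = (-26209 + (8 - 1*0)) - 7300 = (-26209 + (8 + 0)) - 7300 = (-26209 + 8) - 7300 = -26201 - 7300 = -33501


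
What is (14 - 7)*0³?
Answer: 0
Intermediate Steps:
(14 - 7)*0³ = 7*0 = 0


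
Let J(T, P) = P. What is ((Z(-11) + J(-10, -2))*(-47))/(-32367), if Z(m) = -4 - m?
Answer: 235/32367 ≈ 0.0072605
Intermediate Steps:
((Z(-11) + J(-10, -2))*(-47))/(-32367) = (((-4 - 1*(-11)) - 2)*(-47))/(-32367) = (((-4 + 11) - 2)*(-47))*(-1/32367) = ((7 - 2)*(-47))*(-1/32367) = (5*(-47))*(-1/32367) = -235*(-1/32367) = 235/32367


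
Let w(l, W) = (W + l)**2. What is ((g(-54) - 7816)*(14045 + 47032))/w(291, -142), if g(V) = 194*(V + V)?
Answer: -1757063136/22201 ≈ -79143.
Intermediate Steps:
g(V) = 388*V (g(V) = 194*(2*V) = 388*V)
((g(-54) - 7816)*(14045 + 47032))/w(291, -142) = ((388*(-54) - 7816)*(14045 + 47032))/((-142 + 291)**2) = ((-20952 - 7816)*61077)/(149**2) = -28768*61077/22201 = -1757063136*1/22201 = -1757063136/22201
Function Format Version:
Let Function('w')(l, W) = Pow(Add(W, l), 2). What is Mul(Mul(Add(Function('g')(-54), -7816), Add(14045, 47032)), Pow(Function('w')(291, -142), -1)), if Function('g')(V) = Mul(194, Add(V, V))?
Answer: Rational(-1757063136, 22201) ≈ -79143.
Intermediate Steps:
Function('g')(V) = Mul(388, V) (Function('g')(V) = Mul(194, Mul(2, V)) = Mul(388, V))
Mul(Mul(Add(Function('g')(-54), -7816), Add(14045, 47032)), Pow(Function('w')(291, -142), -1)) = Mul(Mul(Add(Mul(388, -54), -7816), Add(14045, 47032)), Pow(Pow(Add(-142, 291), 2), -1)) = Mul(Mul(Add(-20952, -7816), 61077), Pow(Pow(149, 2), -1)) = Mul(Mul(-28768, 61077), Pow(22201, -1)) = Mul(-1757063136, Rational(1, 22201)) = Rational(-1757063136, 22201)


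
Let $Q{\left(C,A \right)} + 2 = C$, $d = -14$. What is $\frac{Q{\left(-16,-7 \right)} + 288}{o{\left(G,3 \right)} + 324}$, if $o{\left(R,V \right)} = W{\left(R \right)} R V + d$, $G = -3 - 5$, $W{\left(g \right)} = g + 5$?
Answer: $\frac{135}{191} \approx 0.70681$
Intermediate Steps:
$Q{\left(C,A \right)} = -2 + C$
$W{\left(g \right)} = 5 + g$
$G = -8$ ($G = -3 - 5 = -8$)
$o{\left(R,V \right)} = -14 + R V \left(5 + R\right)$ ($o{\left(R,V \right)} = \left(5 + R\right) R V - 14 = R \left(5 + R\right) V - 14 = R V \left(5 + R\right) - 14 = -14 + R V \left(5 + R\right)$)
$\frac{Q{\left(-16,-7 \right)} + 288}{o{\left(G,3 \right)} + 324} = \frac{\left(-2 - 16\right) + 288}{\left(-14 - 24 \left(5 - 8\right)\right) + 324} = \frac{-18 + 288}{\left(-14 - 24 \left(-3\right)\right) + 324} = \frac{270}{\left(-14 + 72\right) + 324} = \frac{270}{58 + 324} = \frac{270}{382} = 270 \cdot \frac{1}{382} = \frac{135}{191}$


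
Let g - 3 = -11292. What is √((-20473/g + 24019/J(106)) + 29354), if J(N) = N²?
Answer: √14965687826535/22578 ≈ 171.34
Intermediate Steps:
g = -11289 (g = 3 - 11292 = -11289)
√((-20473/g + 24019/J(106)) + 29354) = √((-20473/(-11289) + 24019/(106²)) + 29354) = √((-20473*(-1/11289) + 24019/11236) + 29354) = √((20473/11289 + 24019*(1/11236)) + 29354) = √((20473/11289 + 24019/11236) + 29354) = √(9456323/2393268 + 29354) = √(70261445195/2393268) = √14965687826535/22578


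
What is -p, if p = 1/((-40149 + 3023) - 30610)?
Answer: 1/67736 ≈ 1.4763e-5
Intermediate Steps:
p = -1/67736 (p = 1/(-37126 - 30610) = 1/(-67736) = -1/67736 ≈ -1.4763e-5)
-p = -1*(-1/67736) = 1/67736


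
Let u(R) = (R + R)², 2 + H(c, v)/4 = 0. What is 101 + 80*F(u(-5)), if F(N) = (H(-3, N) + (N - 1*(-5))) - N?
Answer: -139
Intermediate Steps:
H(c, v) = -8 (H(c, v) = -8 + 4*0 = -8 + 0 = -8)
u(R) = 4*R² (u(R) = (2*R)² = 4*R²)
F(N) = -3 (F(N) = (-8 + (N - 1*(-5))) - N = (-8 + (N + 5)) - N = (-8 + (5 + N)) - N = (-3 + N) - N = -3)
101 + 80*F(u(-5)) = 101 + 80*(-3) = 101 - 240 = -139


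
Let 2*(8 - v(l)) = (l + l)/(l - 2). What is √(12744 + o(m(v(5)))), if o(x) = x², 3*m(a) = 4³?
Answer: 2*√29698/3 ≈ 114.89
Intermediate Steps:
v(l) = 8 - l/(-2 + l) (v(l) = 8 - (l + l)/(2*(l - 2)) = 8 - 2*l/(2*(-2 + l)) = 8 - l/(-2 + l))
m(a) = 64/3 (m(a) = (⅓)*4³ = (⅓)*64 = 64/3)
√(12744 + o(m(v(5)))) = √(12744 + (64/3)²) = √(12744 + 4096/9) = √(118792/9) = 2*√29698/3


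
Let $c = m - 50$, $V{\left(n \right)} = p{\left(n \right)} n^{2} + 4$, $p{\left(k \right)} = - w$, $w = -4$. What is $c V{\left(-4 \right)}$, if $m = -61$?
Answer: $-7548$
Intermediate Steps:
$p{\left(k \right)} = 4$ ($p{\left(k \right)} = \left(-1\right) \left(-4\right) = 4$)
$V{\left(n \right)} = 4 + 4 n^{2}$ ($V{\left(n \right)} = 4 n^{2} + 4 = 4 + 4 n^{2}$)
$c = -111$ ($c = -61 - 50 = -111$)
$c V{\left(-4 \right)} = - 111 \left(4 + 4 \left(-4\right)^{2}\right) = - 111 \left(4 + 4 \cdot 16\right) = - 111 \left(4 + 64\right) = \left(-111\right) 68 = -7548$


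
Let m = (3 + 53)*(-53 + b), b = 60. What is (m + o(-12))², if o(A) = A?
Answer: 144400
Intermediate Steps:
m = 392 (m = (3 + 53)*(-53 + 60) = 56*7 = 392)
(m + o(-12))² = (392 - 12)² = 380² = 144400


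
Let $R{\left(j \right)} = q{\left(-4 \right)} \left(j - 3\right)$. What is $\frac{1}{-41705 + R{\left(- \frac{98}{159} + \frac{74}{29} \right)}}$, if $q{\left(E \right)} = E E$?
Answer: $- \frac{4611}{192380299} \approx -2.3968 \cdot 10^{-5}$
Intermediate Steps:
$q{\left(E \right)} = E^{2}$
$R{\left(j \right)} = -48 + 16 j$ ($R{\left(j \right)} = \left(-4\right)^{2} \left(j - 3\right) = 16 \left(-3 + j\right) = -48 + 16 j$)
$\frac{1}{-41705 + R{\left(- \frac{98}{159} + \frac{74}{29} \right)}} = \frac{1}{-41705 - \left(48 - 16 \left(- \frac{98}{159} + \frac{74}{29}\right)\right)} = \frac{1}{-41705 + \left(-48 + 16 \cdot \frac{8924}{4611}\right)} = \frac{1}{-41705 + \left(-48 + \frac{142784}{4611}\right)} = \frac{1}{-41705 - \frac{78544}{4611}} = \frac{1}{- \frac{192380299}{4611}} = - \frac{4611}{192380299}$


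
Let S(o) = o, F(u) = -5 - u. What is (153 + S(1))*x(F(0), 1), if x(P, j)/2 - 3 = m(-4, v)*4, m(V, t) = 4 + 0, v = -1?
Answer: 5852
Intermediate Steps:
m(V, t) = 4
x(P, j) = 38 (x(P, j) = 6 + 2*(4*4) = 6 + 2*16 = 6 + 32 = 38)
(153 + S(1))*x(F(0), 1) = (153 + 1)*38 = 154*38 = 5852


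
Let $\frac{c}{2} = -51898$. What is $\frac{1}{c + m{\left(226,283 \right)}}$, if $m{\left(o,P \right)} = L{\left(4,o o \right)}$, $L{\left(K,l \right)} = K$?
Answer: $- \frac{1}{103792} \approx -9.6346 \cdot 10^{-6}$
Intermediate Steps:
$c = -103796$ ($c = 2 \left(-51898\right) = -103796$)
$m{\left(o,P \right)} = 4$
$\frac{1}{c + m{\left(226,283 \right)}} = \frac{1}{-103796 + 4} = \frac{1}{-103792} = - \frac{1}{103792}$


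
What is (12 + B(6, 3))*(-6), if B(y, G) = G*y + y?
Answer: -216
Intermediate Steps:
B(y, G) = y + G*y
(12 + B(6, 3))*(-6) = (12 + 6*(1 + 3))*(-6) = (12 + 6*4)*(-6) = (12 + 24)*(-6) = 36*(-6) = -216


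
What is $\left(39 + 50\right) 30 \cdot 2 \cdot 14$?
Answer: $74760$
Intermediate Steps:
$\left(39 + 50\right) 30 \cdot 2 \cdot 14 = 89 \cdot 30 \cdot 28 = 2670 \cdot 28 = 74760$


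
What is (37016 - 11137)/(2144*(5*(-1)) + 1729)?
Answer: -25879/8991 ≈ -2.8783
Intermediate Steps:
(37016 - 11137)/(2144*(5*(-1)) + 1729) = 25879/(2144*(-5) + 1729) = 25879/(-10720 + 1729) = 25879/(-8991) = 25879*(-1/8991) = -25879/8991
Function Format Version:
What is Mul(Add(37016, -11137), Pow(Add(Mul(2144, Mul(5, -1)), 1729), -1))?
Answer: Rational(-25879, 8991) ≈ -2.8783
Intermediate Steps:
Mul(Add(37016, -11137), Pow(Add(Mul(2144, Mul(5, -1)), 1729), -1)) = Mul(25879, Pow(Add(Mul(2144, -5), 1729), -1)) = Mul(25879, Pow(Add(-10720, 1729), -1)) = Mul(25879, Pow(-8991, -1)) = Mul(25879, Rational(-1, 8991)) = Rational(-25879, 8991)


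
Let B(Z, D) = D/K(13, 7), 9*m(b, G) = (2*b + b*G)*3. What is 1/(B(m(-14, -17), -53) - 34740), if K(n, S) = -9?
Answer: -9/312607 ≈ -2.8790e-5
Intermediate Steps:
m(b, G) = 2*b/3 + G*b/3 (m(b, G) = ((2*b + b*G)*3)/9 = ((2*b + G*b)*3)/9 = (6*b + 3*G*b)/9 = 2*b/3 + G*b/3)
B(Z, D) = -D/9 (B(Z, D) = D/(-9) = D*(-⅑) = -D/9)
1/(B(m(-14, -17), -53) - 34740) = 1/(-⅑*(-53) - 34740) = 1/(53/9 - 34740) = 1/(-312607/9) = -9/312607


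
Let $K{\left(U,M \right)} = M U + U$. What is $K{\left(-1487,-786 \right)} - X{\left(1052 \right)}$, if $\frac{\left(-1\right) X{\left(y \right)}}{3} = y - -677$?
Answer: $1172482$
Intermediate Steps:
$K{\left(U,M \right)} = U + M U$
$X{\left(y \right)} = -2031 - 3 y$ ($X{\left(y \right)} = - 3 \left(y - -677\right) = - 3 \left(y + 677\right) = - 3 \left(677 + y\right) = -2031 - 3 y$)
$K{\left(-1487,-786 \right)} - X{\left(1052 \right)} = - 1487 \left(1 - 786\right) - \left(-2031 - 3156\right) = \left(-1487\right) \left(-785\right) - \left(-2031 - 3156\right) = 1167295 - -5187 = 1167295 + 5187 = 1172482$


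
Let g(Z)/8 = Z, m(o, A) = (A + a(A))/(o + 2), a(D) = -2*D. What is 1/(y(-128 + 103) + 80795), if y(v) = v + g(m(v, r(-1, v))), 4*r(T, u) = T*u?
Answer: 23/1857760 ≈ 1.2381e-5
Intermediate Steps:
r(T, u) = T*u/4 (r(T, u) = (T*u)/4 = T*u/4)
m(o, A) = -A/(2 + o) (m(o, A) = (A - 2*A)/(o + 2) = (-A)/(2 + o) = -A/(2 + o))
g(Z) = 8*Z
y(v) = v + 2*v/(2 + v) (y(v) = v + 8*(-(¼)*(-1)*v/(2 + v)) = v + 8*(-(-v/4)/(2 + v)) = v + 8*(v/(4*(2 + v))) = v + 2*v/(2 + v))
1/(y(-128 + 103) + 80795) = 1/((-128 + 103)*(4 + (-128 + 103))/(2 + (-128 + 103)) + 80795) = 1/(-25*(4 - 25)/(2 - 25) + 80795) = 1/(-25*(-21)/(-23) + 80795) = 1/(-25*(-1/23)*(-21) + 80795) = 1/(-525/23 + 80795) = 1/(1857760/23) = 23/1857760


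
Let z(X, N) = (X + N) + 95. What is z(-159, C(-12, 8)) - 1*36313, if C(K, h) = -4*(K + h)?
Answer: -36361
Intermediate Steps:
C(K, h) = -4*K - 4*h
z(X, N) = 95 + N + X (z(X, N) = (N + X) + 95 = 95 + N + X)
z(-159, C(-12, 8)) - 1*36313 = (95 + (-4*(-12) - 4*8) - 159) - 1*36313 = (95 + (48 - 32) - 159) - 36313 = (95 + 16 - 159) - 36313 = -48 - 36313 = -36361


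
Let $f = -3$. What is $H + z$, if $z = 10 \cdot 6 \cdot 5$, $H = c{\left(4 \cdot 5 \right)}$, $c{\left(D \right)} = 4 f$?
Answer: $288$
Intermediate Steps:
$c{\left(D \right)} = -12$ ($c{\left(D \right)} = 4 \left(-3\right) = -12$)
$H = -12$
$z = 300$ ($z = 10 \cdot 30 = 300$)
$H + z = -12 + 300 = 288$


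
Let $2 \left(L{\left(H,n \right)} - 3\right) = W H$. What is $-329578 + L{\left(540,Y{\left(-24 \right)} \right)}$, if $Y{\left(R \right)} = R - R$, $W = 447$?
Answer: $-208885$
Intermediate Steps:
$Y{\left(R \right)} = 0$
$L{\left(H,n \right)} = 3 + \frac{447 H}{2}$
$-329578 + L{\left(540,Y{\left(-24 \right)} \right)} = -329578 + \left(3 + \frac{447}{2} \cdot 540\right) = -329578 + \left(3 + 120690\right) = -329578 + 120693 = -208885$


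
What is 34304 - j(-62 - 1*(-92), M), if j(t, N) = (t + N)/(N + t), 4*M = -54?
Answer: 34303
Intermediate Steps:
M = -27/2 (M = (¼)*(-54) = -27/2 ≈ -13.500)
j(t, N) = 1 (j(t, N) = (N + t)/(N + t) = 1)
34304 - j(-62 - 1*(-92), M) = 34304 - 1*1 = 34304 - 1 = 34303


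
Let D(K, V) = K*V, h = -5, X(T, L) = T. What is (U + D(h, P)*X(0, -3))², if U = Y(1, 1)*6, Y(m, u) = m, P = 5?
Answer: 36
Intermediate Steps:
U = 6 (U = 1*6 = 6)
(U + D(h, P)*X(0, -3))² = (6 - 5*5*0)² = (6 - 25*0)² = (6 + 0)² = 6² = 36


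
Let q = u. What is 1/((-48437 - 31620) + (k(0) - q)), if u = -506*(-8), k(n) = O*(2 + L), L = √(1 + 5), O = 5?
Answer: -16819/1414393775 - √6/1414393775 ≈ -1.1893e-5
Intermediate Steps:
L = √6 ≈ 2.4495
k(n) = 10 + 5*√6 (k(n) = 5*(2 + √6) = 10 + 5*√6)
u = 4048
q = 4048
1/((-48437 - 31620) + (k(0) - q)) = 1/((-48437 - 31620) + ((10 + 5*√6) - 1*4048)) = 1/(-80057 + ((10 + 5*√6) - 4048)) = 1/(-80057 + (-4038 + 5*√6)) = 1/(-84095 + 5*√6)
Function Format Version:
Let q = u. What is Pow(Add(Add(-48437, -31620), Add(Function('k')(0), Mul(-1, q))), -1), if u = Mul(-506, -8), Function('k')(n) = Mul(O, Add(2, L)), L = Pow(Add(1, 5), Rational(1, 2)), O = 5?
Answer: Add(Rational(-16819, 1414393775), Mul(Rational(-1, 1414393775), Pow(6, Rational(1, 2)))) ≈ -1.1893e-5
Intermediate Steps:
L = Pow(6, Rational(1, 2)) ≈ 2.4495
Function('k')(n) = Add(10, Mul(5, Pow(6, Rational(1, 2)))) (Function('k')(n) = Mul(5, Add(2, Pow(6, Rational(1, 2)))) = Add(10, Mul(5, Pow(6, Rational(1, 2)))))
u = 4048
q = 4048
Pow(Add(Add(-48437, -31620), Add(Function('k')(0), Mul(-1, q))), -1) = Pow(Add(Add(-48437, -31620), Add(Add(10, Mul(5, Pow(6, Rational(1, 2)))), Mul(-1, 4048))), -1) = Pow(Add(-80057, Add(Add(10, Mul(5, Pow(6, Rational(1, 2)))), -4048)), -1) = Pow(Add(-80057, Add(-4038, Mul(5, Pow(6, Rational(1, 2))))), -1) = Pow(Add(-84095, Mul(5, Pow(6, Rational(1, 2)))), -1)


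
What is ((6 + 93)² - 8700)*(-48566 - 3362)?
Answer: -57172728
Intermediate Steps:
((6 + 93)² - 8700)*(-48566 - 3362) = (99² - 8700)*(-51928) = (9801 - 8700)*(-51928) = 1101*(-51928) = -57172728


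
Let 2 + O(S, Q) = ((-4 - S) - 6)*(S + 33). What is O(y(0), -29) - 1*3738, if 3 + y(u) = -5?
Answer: -3790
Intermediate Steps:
y(u) = -8 (y(u) = -3 - 5 = -8)
O(S, Q) = -2 + (-10 - S)*(33 + S) (O(S, Q) = -2 + ((-4 - S) - 6)*(S + 33) = -2 + (-10 - S)*(33 + S))
O(y(0), -29) - 1*3738 = (-332 - 1*(-8)² - 43*(-8)) - 1*3738 = (-332 - 1*64 + 344) - 3738 = (-332 - 64 + 344) - 3738 = -52 - 3738 = -3790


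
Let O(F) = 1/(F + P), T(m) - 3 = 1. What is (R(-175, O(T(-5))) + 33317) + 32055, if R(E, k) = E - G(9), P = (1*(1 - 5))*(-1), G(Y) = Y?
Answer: 65188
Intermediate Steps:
T(m) = 4 (T(m) = 3 + 1 = 4)
P = 4 (P = (1*(-4))*(-1) = -4*(-1) = 4)
O(F) = 1/(4 + F) (O(F) = 1/(F + 4) = 1/(4 + F))
R(E, k) = -9 + E (R(E, k) = E - 1*9 = E - 9 = -9 + E)
(R(-175, O(T(-5))) + 33317) + 32055 = ((-9 - 175) + 33317) + 32055 = (-184 + 33317) + 32055 = 33133 + 32055 = 65188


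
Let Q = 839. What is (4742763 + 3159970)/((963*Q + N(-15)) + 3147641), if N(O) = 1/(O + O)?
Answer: 237081990/118667939 ≈ 1.9979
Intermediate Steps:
N(O) = 1/(2*O)
(4742763 + 3159970)/((963*Q + N(-15)) + 3147641) = (4742763 + 3159970)/((963*839 + (1/2)/(-15)) + 3147641) = 7902733/((807957 + (1/2)*(-1/15)) + 3147641) = 7902733/((807957 - 1/30) + 3147641) = 7902733/(24238709/30 + 3147641) = 7902733/(118667939/30) = 7902733*(30/118667939) = 237081990/118667939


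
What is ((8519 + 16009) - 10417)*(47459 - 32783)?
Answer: 207093036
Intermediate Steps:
((8519 + 16009) - 10417)*(47459 - 32783) = (24528 - 10417)*14676 = 14111*14676 = 207093036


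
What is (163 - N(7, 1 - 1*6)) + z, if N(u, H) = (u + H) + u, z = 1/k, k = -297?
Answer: 45737/297 ≈ 154.00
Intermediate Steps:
z = -1/297 (z = 1/(-297) = -1/297 ≈ -0.0033670)
N(u, H) = H + 2*u (N(u, H) = (H + u) + u = H + 2*u)
(163 - N(7, 1 - 1*6)) + z = (163 - ((1 - 1*6) + 2*7)) - 1/297 = (163 - ((1 - 6) + 14)) - 1/297 = (163 - (-5 + 14)) - 1/297 = (163 - 1*9) - 1/297 = (163 - 9) - 1/297 = 154 - 1/297 = 45737/297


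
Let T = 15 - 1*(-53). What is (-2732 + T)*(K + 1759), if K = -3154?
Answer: 3716280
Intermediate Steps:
T = 68 (T = 15 + 53 = 68)
(-2732 + T)*(K + 1759) = (-2732 + 68)*(-3154 + 1759) = -2664*(-1395) = 3716280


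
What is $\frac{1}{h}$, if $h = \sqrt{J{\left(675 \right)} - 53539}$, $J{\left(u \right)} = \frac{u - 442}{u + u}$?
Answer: $- \frac{15 i \sqrt{433664502}}{72277417} \approx - 0.0043218 i$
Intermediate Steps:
$J{\left(u \right)} = \frac{-442 + u}{2 u}$
$h = \frac{i \sqrt{433664502}}{90}$ ($h = \sqrt{\frac{-442 + 675}{2 \cdot 675} - 53539} = \sqrt{\frac{1}{2} \cdot \frac{1}{675} \cdot 233 - 53539} = \sqrt{\frac{233}{1350} - 53539} = \sqrt{- \frac{72277417}{1350}} = \frac{i \sqrt{433664502}}{90} \approx 231.38 i$)
$\frac{1}{h} = \frac{1}{\frac{1}{90} i \sqrt{433664502}} = - \frac{15 i \sqrt{433664502}}{72277417}$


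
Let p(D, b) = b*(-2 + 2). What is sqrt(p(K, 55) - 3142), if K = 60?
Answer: I*sqrt(3142) ≈ 56.054*I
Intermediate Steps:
p(D, b) = 0 (p(D, b) = b*0 = 0)
sqrt(p(K, 55) - 3142) = sqrt(0 - 3142) = sqrt(-3142) = I*sqrt(3142)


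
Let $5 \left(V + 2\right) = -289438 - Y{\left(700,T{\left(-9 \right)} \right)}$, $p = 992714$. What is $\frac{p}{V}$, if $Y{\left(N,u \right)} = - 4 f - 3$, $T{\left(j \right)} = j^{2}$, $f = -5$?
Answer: $- \frac{992714}{57893} \approx -17.147$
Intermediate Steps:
$Y{\left(N,u \right)} = 17$ ($Y{\left(N,u \right)} = \left(-4\right) \left(-5\right) - 3 = 20 - 3 = 17$)
$V = -57893$ ($V = -2 + \frac{-289438 - 17}{5} = -2 + \frac{1}{5} \left(-289455\right) = -2 - 57891 = -57893$)
$\frac{p}{V} = \frac{992714}{-57893} = 992714 \left(- \frac{1}{57893}\right) = - \frac{992714}{57893}$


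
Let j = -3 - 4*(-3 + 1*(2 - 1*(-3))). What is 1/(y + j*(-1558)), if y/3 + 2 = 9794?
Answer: 1/46514 ≈ 2.1499e-5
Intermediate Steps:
y = 29376 (y = -6 + 3*9794 = -6 + 29382 = 29376)
j = -11 (j = -3 - 4*(-3 + 1*(2 + 3)) = -3 - 4*(-3 + 1*5) = -3 - 4*(-3 + 5) = -3 - 4*2 = -3 - 8 = -11)
1/(y + j*(-1558)) = 1/(29376 - 11*(-1558)) = 1/(29376 + 17138) = 1/46514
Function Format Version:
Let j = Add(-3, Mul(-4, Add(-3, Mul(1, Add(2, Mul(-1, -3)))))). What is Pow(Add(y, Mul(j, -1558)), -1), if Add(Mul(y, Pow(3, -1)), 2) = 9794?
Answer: Rational(1, 46514) ≈ 2.1499e-5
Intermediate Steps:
y = 29376 (y = Add(-6, Mul(3, 9794)) = Add(-6, 29382) = 29376)
j = -11 (j = Add(-3, Mul(-4, Add(-3, Mul(1, Add(2, 3))))) = Add(-3, Mul(-4, Add(-3, Mul(1, 5)))) = Add(-3, Mul(-4, Add(-3, 5))) = Add(-3, Mul(-4, 2)) = Add(-3, -8) = -11)
Pow(Add(y, Mul(j, -1558)), -1) = Pow(Add(29376, Mul(-11, -1558)), -1) = Pow(Add(29376, 17138), -1) = Pow(46514, -1) = Rational(1, 46514)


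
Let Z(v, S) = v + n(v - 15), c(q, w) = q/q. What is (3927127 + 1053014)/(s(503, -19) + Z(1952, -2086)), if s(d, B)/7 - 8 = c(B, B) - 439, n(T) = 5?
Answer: -553349/117 ≈ -4729.5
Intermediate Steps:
c(q, w) = 1
s(d, B) = -3010 (s(d, B) = 56 + 7*(1 - 439) = 56 + 7*(-438) = 56 - 3066 = -3010)
Z(v, S) = 5 + v (Z(v, S) = v + 5 = 5 + v)
(3927127 + 1053014)/(s(503, -19) + Z(1952, -2086)) = (3927127 + 1053014)/(-3010 + (5 + 1952)) = 4980141/(-3010 + 1957) = 4980141/(-1053) = 4980141*(-1/1053) = -553349/117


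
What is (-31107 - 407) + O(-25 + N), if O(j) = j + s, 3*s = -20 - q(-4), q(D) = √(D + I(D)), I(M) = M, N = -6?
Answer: -94655/3 - 2*I*√2/3 ≈ -31552.0 - 0.94281*I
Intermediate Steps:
q(D) = √2*√D (q(D) = √(D + D) = √(2*D) = √2*√D)
s = -20/3 - 2*I*√2/3 (s = (-20 - √2*√(-4))/3 = (-20 - √2*2*I)/3 = (-20 - 2*I*√2)/3 = -20/3 - 2*I*√2/3 ≈ -6.6667 - 0.94281*I)
O(j) = -20/3 + j - 2*I*√2/3 (O(j) = j + (-20/3 - 2*I*√2/3) = -20/3 + j - 2*I*√2/3)
(-31107 - 407) + O(-25 + N) = (-31107 - 407) + (-20/3 + (-25 - 6) - 2*I*√2/3) = -31514 + (-20/3 - 31 - 2*I*√2/3) = -31514 + (-113/3 - 2*I*√2/3) = -94655/3 - 2*I*√2/3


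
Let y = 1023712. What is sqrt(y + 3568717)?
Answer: sqrt(4592429) ≈ 2143.0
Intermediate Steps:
sqrt(y + 3568717) = sqrt(1023712 + 3568717) = sqrt(4592429)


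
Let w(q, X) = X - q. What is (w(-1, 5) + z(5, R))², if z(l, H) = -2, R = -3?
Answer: 16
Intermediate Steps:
(w(-1, 5) + z(5, R))² = ((5 - 1*(-1)) - 2)² = ((5 + 1) - 2)² = (6 - 2)² = 4² = 16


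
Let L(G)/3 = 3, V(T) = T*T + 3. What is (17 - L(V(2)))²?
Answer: 64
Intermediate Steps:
V(T) = 3 + T² (V(T) = T² + 3 = 3 + T²)
L(G) = 9 (L(G) = 3*3 = 9)
(17 - L(V(2)))² = (17 - 1*9)² = (17 - 9)² = 8² = 64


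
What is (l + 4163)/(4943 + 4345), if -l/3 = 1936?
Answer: -1645/9288 ≈ -0.17711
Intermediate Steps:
l = -5808 (l = -3*1936 = -5808)
(l + 4163)/(4943 + 4345) = (-5808 + 4163)/(4943 + 4345) = -1645/9288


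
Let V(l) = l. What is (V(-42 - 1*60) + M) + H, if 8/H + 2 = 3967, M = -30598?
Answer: -121725492/3965 ≈ -30700.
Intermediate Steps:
H = 8/3965 (H = 8/(-2 + 3967) = 8/3965 ≈ 0.0020177)
(V(-42 - 1*60) + M) + H = ((-42 - 1*60) - 30598) + 8/3965 = ((-42 - 60) - 30598) + 8/3965 = (-102 - 30598) + 8/3965 = -30700 + 8/3965 = -121725492/3965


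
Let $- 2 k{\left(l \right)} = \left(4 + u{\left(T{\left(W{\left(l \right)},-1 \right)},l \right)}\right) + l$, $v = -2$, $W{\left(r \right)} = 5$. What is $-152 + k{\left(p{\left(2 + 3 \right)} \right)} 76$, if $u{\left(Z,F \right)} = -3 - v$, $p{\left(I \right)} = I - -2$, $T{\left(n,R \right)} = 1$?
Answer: $-532$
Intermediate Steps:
$p{\left(I \right)} = 2 + I$ ($p{\left(I \right)} = I + 2 = 2 + I$)
$u{\left(Z,F \right)} = -1$ ($u{\left(Z,F \right)} = -3 - -2 = -3 + 2 = -1$)
$k{\left(l \right)} = - \frac{3}{2} - \frac{l}{2}$ ($k{\left(l \right)} = - \frac{\left(4 - 1\right) + l}{2} = - \frac{3 + l}{2} = - \frac{3}{2} - \frac{l}{2}$)
$-152 + k{\left(p{\left(2 + 3 \right)} \right)} 76 = -152 + \left(- \frac{3}{2} - \frac{2 + \left(2 + 3\right)}{2}\right) 76 = -152 + \left(- \frac{3}{2} - \frac{2 + 5}{2}\right) 76 = -152 + \left(- \frac{3}{2} - \frac{7}{2}\right) 76 = -152 - 380 = -532$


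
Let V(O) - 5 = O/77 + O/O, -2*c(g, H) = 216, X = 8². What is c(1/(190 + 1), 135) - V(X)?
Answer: -8842/77 ≈ -114.83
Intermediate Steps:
X = 64
c(g, H) = -108 (c(g, H) = -½*216 = -108)
V(O) = 6 + O/77 (V(O) = 5 + (O/77 + O/O) = 5 + (O*(1/77) + 1) = 5 + (O/77 + 1) = 5 + (1 + O/77) = 6 + O/77)
c(1/(190 + 1), 135) - V(X) = -108 - (6 + (1/77)*64) = -108 - (6 + 64/77) = -108 - 1*526/77 = -108 - 526/77 = -8842/77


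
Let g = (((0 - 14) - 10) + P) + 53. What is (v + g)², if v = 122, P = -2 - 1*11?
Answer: 19044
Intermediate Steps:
P = -13 (P = -2 - 11 = -13)
g = 16 (g = (((0 - 14) - 10) - 13) + 53 = ((-14 - 10) - 13) + 53 = (-24 - 13) + 53 = -37 + 53 = 16)
(v + g)² = (122 + 16)² = 138² = 19044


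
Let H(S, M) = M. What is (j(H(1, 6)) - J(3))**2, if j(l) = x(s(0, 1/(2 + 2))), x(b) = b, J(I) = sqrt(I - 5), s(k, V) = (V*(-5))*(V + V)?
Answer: -103/64 + 5*I*sqrt(2)/4 ≈ -1.6094 + 1.7678*I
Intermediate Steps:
s(k, V) = -10*V**2 (s(k, V) = (-5*V)*(2*V) = -10*V**2)
J(I) = sqrt(-5 + I)
j(l) = -5/8 (j(l) = -10/(2 + 2)**2 = -10*(1/4)**2 = -10*1/16 = -5/8)
(j(H(1, 6)) - J(3))**2 = (-5/8 - sqrt(-5 + 3))**2 = (-5/8 - sqrt(-2))**2 = (-5/8 - I*sqrt(2))**2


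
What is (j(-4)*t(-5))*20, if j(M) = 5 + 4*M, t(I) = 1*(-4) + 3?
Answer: 220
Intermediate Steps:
t(I) = -1 (t(I) = -4 + 3 = -1)
(j(-4)*t(-5))*20 = ((5 + 4*(-4))*(-1))*20 = ((5 - 16)*(-1))*20 = -11*(-1)*20 = 11*20 = 220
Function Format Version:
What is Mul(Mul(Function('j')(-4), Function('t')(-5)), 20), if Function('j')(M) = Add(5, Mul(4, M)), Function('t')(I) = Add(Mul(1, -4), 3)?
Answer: 220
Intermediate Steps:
Function('t')(I) = -1 (Function('t')(I) = Add(-4, 3) = -1)
Mul(Mul(Function('j')(-4), Function('t')(-5)), 20) = Mul(Mul(Add(5, Mul(4, -4)), -1), 20) = Mul(Mul(Add(5, -16), -1), 20) = Mul(Mul(-11, -1), 20) = Mul(11, 20) = 220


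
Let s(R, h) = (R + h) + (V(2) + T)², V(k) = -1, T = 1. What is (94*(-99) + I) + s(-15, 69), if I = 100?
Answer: -9152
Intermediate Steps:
s(R, h) = R + h (s(R, h) = (R + h) + (-1 + 1)² = (R + h) + 0² = (R + h) + 0 = R + h)
(94*(-99) + I) + s(-15, 69) = (94*(-99) + 100) + (-15 + 69) = (-9306 + 100) + 54 = -9206 + 54 = -9152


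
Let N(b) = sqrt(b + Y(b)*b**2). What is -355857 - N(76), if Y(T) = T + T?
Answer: -355857 - 2*sqrt(219507) ≈ -3.5679e+5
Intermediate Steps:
Y(T) = 2*T
N(b) = sqrt(b + 2*b**3) (N(b) = sqrt(b + (2*b)*b**2) = sqrt(b + 2*b**3))
-355857 - N(76) = -355857 - sqrt(76 + 2*76**3) = -355857 - sqrt(76 + 2*438976) = -355857 - sqrt(76 + 877952) = -355857 - sqrt(878028) = -355857 - 2*sqrt(219507)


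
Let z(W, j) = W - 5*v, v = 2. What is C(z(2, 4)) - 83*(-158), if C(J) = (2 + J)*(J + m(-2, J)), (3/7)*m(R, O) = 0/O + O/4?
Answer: 13190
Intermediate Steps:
z(W, j) = -10 + W (z(W, j) = W - 5*2 = W - 10 = -10 + W)
m(R, O) = 7*O/12 (m(R, O) = 7*(0/O + O/4)/3 = 7*(0 + O*(¼))/3 = 7*(0 + O/4)/3 = 7*(O/4)/3 = 7*O/12)
C(J) = 19*J*(2 + J)/12 (C(J) = (2 + J)*(J + 7*J/12) = (2 + J)*(19*J/12) = 19*J*(2 + J)/12)
C(z(2, 4)) - 83*(-158) = 19*(-10 + 2)*(2 + (-10 + 2))/12 - 83*(-158) = (19/12)*(-8)*(2 - 8) + 13114 = (19/12)*(-8)*(-6) + 13114 = 76 + 13114 = 13190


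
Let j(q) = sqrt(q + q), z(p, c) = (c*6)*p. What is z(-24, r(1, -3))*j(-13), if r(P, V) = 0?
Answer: 0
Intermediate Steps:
z(p, c) = 6*c*p (z(p, c) = (6*c)*p = 6*c*p)
j(q) = sqrt(2)*sqrt(q) (j(q) = sqrt(2*q) = sqrt(2)*sqrt(q))
z(-24, r(1, -3))*j(-13) = (6*0*(-24))*(sqrt(2)*sqrt(-13)) = 0*(sqrt(2)*(I*sqrt(13))) = 0*(I*sqrt(26)) = 0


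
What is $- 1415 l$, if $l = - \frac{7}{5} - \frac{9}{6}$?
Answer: $\frac{8207}{2} \approx 4103.5$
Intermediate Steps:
$l = - \frac{29}{10}$ ($l = \left(-7\right) \frac{1}{5} - \frac{3}{2} = - \frac{7}{5} - \frac{3}{2} = - \frac{29}{10} \approx -2.9$)
$- 1415 l = \left(-1415\right) \left(- \frac{29}{10}\right) = \frac{8207}{2}$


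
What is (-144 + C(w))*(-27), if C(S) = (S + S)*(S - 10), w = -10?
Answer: -6912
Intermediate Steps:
C(S) = 2*S*(-10 + S) (C(S) = (2*S)*(-10 + S) = 2*S*(-10 + S))
(-144 + C(w))*(-27) = (-144 + 2*(-10)*(-10 - 10))*(-27) = (-144 + 2*(-10)*(-20))*(-27) = (-144 + 400)*(-27) = 256*(-27) = -6912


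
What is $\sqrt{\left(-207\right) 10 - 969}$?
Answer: $i \sqrt{3039} \approx 55.127 i$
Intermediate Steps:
$\sqrt{\left(-207\right) 10 - 969} = \sqrt{-2070 - 969} = \sqrt{-3039} = i \sqrt{3039}$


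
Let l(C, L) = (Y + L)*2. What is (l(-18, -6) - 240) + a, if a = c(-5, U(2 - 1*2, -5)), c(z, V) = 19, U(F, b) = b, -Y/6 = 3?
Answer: -269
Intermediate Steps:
Y = -18 (Y = -6*3 = -18)
a = 19
l(C, L) = -36 + 2*L (l(C, L) = (-18 + L)*2 = -36 + 2*L)
(l(-18, -6) - 240) + a = ((-36 + 2*(-6)) - 240) + 19 = ((-36 - 12) - 240) + 19 = (-48 - 240) + 19 = -288 + 19 = -269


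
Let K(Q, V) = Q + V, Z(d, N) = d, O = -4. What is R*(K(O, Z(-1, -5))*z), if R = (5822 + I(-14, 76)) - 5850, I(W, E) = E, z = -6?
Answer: 1440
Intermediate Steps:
R = 48 (R = (5822 + 76) - 5850 = 5898 - 5850 = 48)
R*(K(O, Z(-1, -5))*z) = 48*((-4 - 1)*(-6)) = 48*(-5*(-6)) = 48*30 = 1440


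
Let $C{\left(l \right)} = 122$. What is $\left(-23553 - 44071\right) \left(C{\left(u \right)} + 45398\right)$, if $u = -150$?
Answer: $-3078244480$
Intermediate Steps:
$\left(-23553 - 44071\right) \left(C{\left(u \right)} + 45398\right) = \left(-23553 - 44071\right) \left(122 + 45398\right) = \left(-67624\right) 45520 = -3078244480$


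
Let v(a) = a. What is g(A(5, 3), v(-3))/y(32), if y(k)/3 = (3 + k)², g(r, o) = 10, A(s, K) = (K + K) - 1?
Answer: 2/735 ≈ 0.0027211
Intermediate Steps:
A(s, K) = -1 + 2*K (A(s, K) = 2*K - 1 = -1 + 2*K)
y(k) = 3*(3 + k)²
g(A(5, 3), v(-3))/y(32) = 10/((3*(3 + 32)²)) = 10/((3*35²)) = 10/((3*1225)) = 10/3675 = 10*(1/3675) = 2/735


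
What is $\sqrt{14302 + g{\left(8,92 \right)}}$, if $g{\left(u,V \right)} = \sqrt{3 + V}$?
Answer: $\sqrt{14302 + \sqrt{95}} \approx 119.63$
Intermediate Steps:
$\sqrt{14302 + g{\left(8,92 \right)}} = \sqrt{14302 + \sqrt{3 + 92}} = \sqrt{14302 + \sqrt{95}}$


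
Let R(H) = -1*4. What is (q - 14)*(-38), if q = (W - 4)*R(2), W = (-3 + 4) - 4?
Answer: -532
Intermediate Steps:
R(H) = -4
W = -3 (W = 1 - 4 = -3)
q = 28 (q = (-3 - 4)*(-4) = -7*(-4) = 28)
(q - 14)*(-38) = (28 - 14)*(-38) = 14*(-38) = -532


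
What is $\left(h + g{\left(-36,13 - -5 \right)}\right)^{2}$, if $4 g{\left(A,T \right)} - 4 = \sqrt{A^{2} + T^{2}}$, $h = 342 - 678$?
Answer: $\frac{449305}{4} - 3015 \sqrt{5} \approx 1.0558 \cdot 10^{5}$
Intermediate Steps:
$h = -336$ ($h = 342 - 678 = -336$)
$g{\left(A,T \right)} = 1 + \frac{\sqrt{A^{2} + T^{2}}}{4}$
$\left(h + g{\left(-36,13 - -5 \right)}\right)^{2} = \left(-336 + \left(1 + \frac{\sqrt{\left(-36\right)^{2} + \left(13 - -5\right)^{2}}}{4}\right)\right)^{2} = \left(-336 + \left(1 + \frac{\sqrt{1296 + \left(13 + 5\right)^{2}}}{4}\right)\right)^{2} = \left(-336 + \left(1 + \frac{\sqrt{1296 + 18^{2}}}{4}\right)\right)^{2} = \left(-336 + \left(1 + \frac{\sqrt{1296 + 324}}{4}\right)\right)^{2} = \left(-336 + \left(1 + \frac{\sqrt{1620}}{4}\right)\right)^{2} = \left(-336 + \left(1 + \frac{18 \sqrt{5}}{4}\right)\right)^{2} = \left(-336 + \left(1 + \frac{9 \sqrt{5}}{2}\right)\right)^{2} = \left(-335 + \frac{9 \sqrt{5}}{2}\right)^{2}$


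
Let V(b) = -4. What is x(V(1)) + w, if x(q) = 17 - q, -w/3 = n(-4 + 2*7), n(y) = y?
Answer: -9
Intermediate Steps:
w = -30 (w = -3*(-4 + 2*7) = -3*(-4 + 14) = -3*10 = -30)
x(V(1)) + w = (17 - 1*(-4)) - 30 = (17 + 4) - 30 = 21 - 30 = -9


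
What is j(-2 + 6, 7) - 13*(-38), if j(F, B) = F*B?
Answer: 522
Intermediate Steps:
j(F, B) = B*F
j(-2 + 6, 7) - 13*(-38) = 7*(-2 + 6) - 13*(-38) = 7*4 + 494 = 28 + 494 = 522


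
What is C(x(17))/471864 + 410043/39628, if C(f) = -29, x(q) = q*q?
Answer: 48370845235/4674756648 ≈ 10.347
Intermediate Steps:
x(q) = q²
C(x(17))/471864 + 410043/39628 = -29/471864 + 410043/39628 = 48370845235/4674756648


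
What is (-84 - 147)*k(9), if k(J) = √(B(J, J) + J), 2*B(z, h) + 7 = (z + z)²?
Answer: -231*√670/2 ≈ -2989.6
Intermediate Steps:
B(z, h) = -7/2 + 2*z² (B(z, h) = -7/2 + (z + z)²/2 = -7/2 + (2*z)²/2 = -7/2 + (4*z²)/2 = -7/2 + 2*z²)
k(J) = √(-7/2 + J + 2*J²) (k(J) = √((-7/2 + 2*J²) + J) = √(-7/2 + J + 2*J²))
(-84 - 147)*k(9) = (-84 - 147)*(√(-14 + 4*9 + 8*9²)/2) = -231*√(-14 + 36 + 8*81)/2 = -231*√(-14 + 36 + 648)/2 = -231*√670/2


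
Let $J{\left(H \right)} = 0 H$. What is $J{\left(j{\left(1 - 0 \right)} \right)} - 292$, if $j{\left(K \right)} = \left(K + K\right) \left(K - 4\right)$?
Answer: $-292$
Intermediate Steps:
$j{\left(K \right)} = 2 K \left(-4 + K\right)$
$J{\left(H \right)} = 0$
$J{\left(j{\left(1 - 0 \right)} \right)} - 292 = 0 - 292 = -292$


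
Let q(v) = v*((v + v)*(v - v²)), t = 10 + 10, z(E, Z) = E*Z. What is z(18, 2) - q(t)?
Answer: 304036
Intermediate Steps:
t = 20
q(v) = 2*v²*(v - v²) (q(v) = v*((2*v)*(v - v²)) = v*(2*v*(v - v²)) = 2*v²*(v - v²))
z(18, 2) - q(t) = 18*2 - 2*20³*(1 - 1*20) = 36 - 2*8000*(1 - 20) = 36 - 2*8000*(-19) = 36 - 1*(-304000) = 36 + 304000 = 304036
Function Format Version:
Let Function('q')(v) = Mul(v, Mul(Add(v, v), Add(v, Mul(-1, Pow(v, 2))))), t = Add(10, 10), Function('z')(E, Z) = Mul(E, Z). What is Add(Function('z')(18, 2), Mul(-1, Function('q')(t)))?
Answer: 304036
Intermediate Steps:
t = 20
Function('q')(v) = Mul(2, Pow(v, 2), Add(v, Mul(-1, Pow(v, 2)))) (Function('q')(v) = Mul(v, Mul(Mul(2, v), Add(v, Mul(-1, Pow(v, 2))))) = Mul(v, Mul(2, v, Add(v, Mul(-1, Pow(v, 2))))) = Mul(2, Pow(v, 2), Add(v, Mul(-1, Pow(v, 2)))))
Add(Function('z')(18, 2), Mul(-1, Function('q')(t))) = Add(Mul(18, 2), Mul(-1, Mul(2, Pow(20, 3), Add(1, Mul(-1, 20))))) = Add(36, Mul(-1, Mul(2, 8000, Add(1, -20)))) = Add(36, Mul(-1, Mul(2, 8000, -19))) = Add(36, Mul(-1, -304000)) = Add(36, 304000) = 304036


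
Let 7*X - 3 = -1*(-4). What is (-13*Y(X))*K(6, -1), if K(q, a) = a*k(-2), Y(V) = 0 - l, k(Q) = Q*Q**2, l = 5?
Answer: 520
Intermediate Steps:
X = 1 (X = 3/7 + (-1*(-4))/7 = 3/7 + (1/7)*4 = 3/7 + 4/7 = 1)
k(Q) = Q**3
Y(V) = -5 (Y(V) = 0 - 1*5 = 0 - 5 = -5)
K(q, a) = -8*a (K(q, a) = a*(-2)**3 = a*(-8) = -8*a)
(-13*Y(X))*K(6, -1) = (-13*(-5))*(-8*(-1)) = 65*8 = 520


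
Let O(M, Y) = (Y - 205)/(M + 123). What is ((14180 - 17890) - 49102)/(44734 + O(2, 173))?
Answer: -366750/310651 ≈ -1.1806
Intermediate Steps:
O(M, Y) = (-205 + Y)/(123 + M)
((14180 - 17890) - 49102)/(44734 + O(2, 173)) = ((14180 - 17890) - 49102)/(44734 + (-205 + 173)/(123 + 2)) = (-3710 - 49102)/(44734 - 32/125) = -52812/(44734 + (1/125)*(-32)) = -52812/(44734 - 32/125) = -52812/5591718/125 = -52812*125/5591718 = -366750/310651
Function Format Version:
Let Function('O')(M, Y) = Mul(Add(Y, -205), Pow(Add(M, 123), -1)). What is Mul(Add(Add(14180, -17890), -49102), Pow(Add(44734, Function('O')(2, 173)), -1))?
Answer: Rational(-366750, 310651) ≈ -1.1806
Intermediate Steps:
Function('O')(M, Y) = Mul(Pow(Add(123, M), -1), Add(-205, Y)) (Function('O')(M, Y) = Mul(Add(-205, Y), Pow(Add(123, M), -1)) = Mul(Pow(Add(123, M), -1), Add(-205, Y)))
Mul(Add(Add(14180, -17890), -49102), Pow(Add(44734, Function('O')(2, 173)), -1)) = Mul(Add(Add(14180, -17890), -49102), Pow(Add(44734, Mul(Pow(Add(123, 2), -1), Add(-205, 173))), -1)) = Mul(Add(-3710, -49102), Pow(Add(44734, Mul(Pow(125, -1), -32)), -1)) = Mul(-52812, Pow(Add(44734, Mul(Rational(1, 125), -32)), -1)) = Mul(-52812, Pow(Add(44734, Rational(-32, 125)), -1)) = Mul(-52812, Pow(Rational(5591718, 125), -1)) = Mul(-52812, Rational(125, 5591718)) = Rational(-366750, 310651)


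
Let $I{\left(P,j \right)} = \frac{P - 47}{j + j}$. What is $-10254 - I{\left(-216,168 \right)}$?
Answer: $- \frac{3445081}{336} \approx -10253.0$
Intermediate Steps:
$I{\left(P,j \right)} = \frac{-47 + P}{2 j}$
$-10254 - I{\left(-216,168 \right)} = -10254 - \frac{-47 - 216}{2 \cdot 168} = -10254 - \frac{1}{2} \cdot \frac{1}{168} \left(-263\right) = -10254 - - \frac{263}{336} = -10254 + \frac{263}{336} = - \frac{3445081}{336}$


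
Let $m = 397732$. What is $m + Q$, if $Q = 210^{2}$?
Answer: $441832$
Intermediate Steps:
$Q = 44100$
$m + Q = 397732 + 44100 = 441832$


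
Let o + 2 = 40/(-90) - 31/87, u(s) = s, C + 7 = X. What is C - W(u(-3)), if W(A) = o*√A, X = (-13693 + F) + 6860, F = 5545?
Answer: -1295 + 731*I*√3/261 ≈ -1295.0 + 4.8511*I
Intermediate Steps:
X = -1288 (X = (-13693 + 5545) + 6860 = -8148 + 6860 = -1288)
C = -1295 (C = -7 - 1288 = -1295)
o = -731/261 (o = -2 + (40/(-90) - 31/87) = -2 + (40*(-1/90) - 31*1/87) = -2 + (-4/9 - 31/87) = -2 - 209/261 = -731/261 ≈ -2.8008)
W(A) = -731*√A/261
C - W(u(-3)) = -1295 - (-731)*√(-3)/261 = -1295 - (-731)*I*√3/261 = -1295 + 731*I*√3/261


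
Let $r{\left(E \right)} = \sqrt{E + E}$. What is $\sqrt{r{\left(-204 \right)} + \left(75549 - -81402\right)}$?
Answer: $\sqrt{156951 + 2 i \sqrt{102}} \approx 396.17 + 0.025 i$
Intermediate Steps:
$r{\left(E \right)} = \sqrt{2} \sqrt{E}$ ($r{\left(E \right)} = \sqrt{2 E} = \sqrt{2} \sqrt{E}$)
$\sqrt{r{\left(-204 \right)} + \left(75549 - -81402\right)} = \sqrt{\sqrt{2} \sqrt{-204} + \left(75549 - -81402\right)} = \sqrt{\sqrt{2} \cdot 2 i \sqrt{51} + \left(75549 + 81402\right)} = \sqrt{2 i \sqrt{102} + 156951} = \sqrt{156951 + 2 i \sqrt{102}}$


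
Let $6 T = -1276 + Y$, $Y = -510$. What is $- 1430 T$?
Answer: $\frac{1276990}{3} \approx 4.2566 \cdot 10^{5}$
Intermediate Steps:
$T = - \frac{893}{3}$ ($T = \frac{-1276 - 510}{6} = \frac{1}{6} \left(-1786\right) = - \frac{893}{3} \approx -297.67$)
$- 1430 T = \left(-1430\right) \left(- \frac{893}{3}\right) = \frac{1276990}{3}$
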